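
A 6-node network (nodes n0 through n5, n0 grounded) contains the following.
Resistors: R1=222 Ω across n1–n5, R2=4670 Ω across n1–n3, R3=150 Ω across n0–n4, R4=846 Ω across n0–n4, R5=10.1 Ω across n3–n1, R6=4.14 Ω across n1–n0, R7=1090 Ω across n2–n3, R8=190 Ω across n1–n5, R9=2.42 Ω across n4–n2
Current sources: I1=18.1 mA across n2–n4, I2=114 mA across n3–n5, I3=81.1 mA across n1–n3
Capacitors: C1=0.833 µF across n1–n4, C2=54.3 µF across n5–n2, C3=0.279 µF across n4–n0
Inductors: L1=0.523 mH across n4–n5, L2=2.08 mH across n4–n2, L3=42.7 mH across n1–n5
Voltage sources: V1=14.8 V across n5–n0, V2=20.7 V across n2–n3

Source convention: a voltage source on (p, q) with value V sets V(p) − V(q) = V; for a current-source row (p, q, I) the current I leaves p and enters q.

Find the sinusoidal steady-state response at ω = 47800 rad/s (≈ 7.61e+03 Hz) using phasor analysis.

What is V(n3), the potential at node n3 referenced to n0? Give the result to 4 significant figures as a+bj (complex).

MNA unknowns: 5 node voltages V₁..V_5 plus 2 source currents (V1, V2)
R1: Y=0.004505+0.000j on G[1,5]
R2: Y=0.0002141+0.000j on G[1,3]
I1: z[2]−=0.0181, z[4]+=0.0181
I2: z[3]−=0.114, z[5]+=0.114
C1: Y=0.000+0.03982j on G[1,4]
I3: z[1]−=0.0811, z[3]+=0.0811
R3: Y=0.006667+0.000j on G[0,4]
L1: Y=0.000-0.04000j on G[4,5]
R4: Y=0.001182+0.000j on G[0,4]
L2: Y=0.000-0.01006j on G[4,2]
C2: Y=0.000+2.596j on G[5,2]
R5: Y=0.09901+0.000j on G[3,1]
L3: Y=0.000-0.0004899j on G[1,5]
R6: Y=0.2415+0.000j on G[1,0]
R7: Y=0.0009174+0.000j on G[2,3]
C3: Y=0.000+0.01334j on G[4,0]
R8: Y=0.005263+0.000j on G[1,5]
R9: Y=0.4132+0.000j on G[4,2]
V1: row V5−V0=14.8, i_V1 at 5,0
V2: row V2−V3=20.7, i_V2 at 2,3
solve → V1=-1.134+1.686j, V2=14.56-0.09968j, V3=-6.143-0.09968j, V4=14.15-2.063j, V5=14.80+0.000j
aux → i_V1=0.1354-0.5798j, i_V2=-0.4830-0.1772j

-6.143-0.09968j V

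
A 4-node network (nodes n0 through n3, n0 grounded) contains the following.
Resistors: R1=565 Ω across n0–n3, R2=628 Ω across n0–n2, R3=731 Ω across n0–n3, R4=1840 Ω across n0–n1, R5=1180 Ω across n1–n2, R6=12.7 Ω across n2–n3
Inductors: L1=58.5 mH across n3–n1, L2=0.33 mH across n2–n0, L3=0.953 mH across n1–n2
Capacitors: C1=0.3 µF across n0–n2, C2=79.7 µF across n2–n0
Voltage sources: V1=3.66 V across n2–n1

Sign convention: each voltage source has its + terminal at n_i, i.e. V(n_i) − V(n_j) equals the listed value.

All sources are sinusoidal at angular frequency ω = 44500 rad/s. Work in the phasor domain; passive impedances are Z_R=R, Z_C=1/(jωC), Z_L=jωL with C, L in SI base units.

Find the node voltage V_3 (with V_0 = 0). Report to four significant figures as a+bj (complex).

Element admittances at ω=44500 rad/s:
  Y(R1) = 0.001770+0.000j S between n0,n3
  Y(R2) = 0.001592+0.000j S between n0,n2
  Y(L1) = 0.000-0.0003841j S between n3,n1
  Y(R3) = 0.001368+0.000j S between n0,n3
  Y(C1) = 0.000+0.01335j S between n0,n2
  Y(R4) = 0.0005435+0.000j S between n0,n1
  Y(C2) = 0.000+3.547j S between n2,n0
  Y(L2) = 0.000-0.06810j S between n2,n0
  Y(L3) = 0.000-0.02358j S between n1,n2
  Y(R5) = 0.0008475+0.000j S between n1,n2
  Y(R6) = 0.07874+0.000j S between n2,n3
  V1: constraint V(n2)−V(n1) = 3.66
Assemble and solve the 4×4 MNA system:
  V(n1)=-3.660-0.0005697j  V(n2)=-1.459e-05-0.0005697j  V(n3)=-9.469e-05+0.01662j
  i(V1)=-0.005097+0.08771j

-9.469e-05+0.01662j V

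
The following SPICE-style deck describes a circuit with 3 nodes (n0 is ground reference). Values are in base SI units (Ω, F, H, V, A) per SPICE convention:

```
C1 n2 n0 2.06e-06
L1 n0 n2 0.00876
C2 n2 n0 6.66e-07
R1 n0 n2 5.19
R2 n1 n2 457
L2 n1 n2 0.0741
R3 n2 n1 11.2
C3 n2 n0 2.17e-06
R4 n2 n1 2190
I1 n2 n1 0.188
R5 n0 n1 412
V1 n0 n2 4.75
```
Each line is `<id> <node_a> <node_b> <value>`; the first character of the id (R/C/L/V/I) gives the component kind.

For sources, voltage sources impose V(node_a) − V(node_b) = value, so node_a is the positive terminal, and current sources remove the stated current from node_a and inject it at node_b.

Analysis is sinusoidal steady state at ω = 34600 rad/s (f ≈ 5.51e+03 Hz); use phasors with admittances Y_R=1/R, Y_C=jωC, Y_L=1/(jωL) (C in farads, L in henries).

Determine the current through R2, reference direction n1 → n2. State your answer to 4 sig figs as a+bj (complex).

0.004627+1.913e-05j A

Element admittances at ω=34600 rad/s:
  Y(C1) = 0.000+0.07128j S between n2,n0
  Y(L1) = 0.000-0.003299j S between n0,n2
  Y(C2) = 0.000+0.02304j S between n2,n0
  Y(R1) = 0.1927+0.000j S between n0,n2
  Y(R2) = 0.002188+0.000j S between n1,n2
  Y(L2) = 0.000-0.0003900j S between n1,n2
  Y(R3) = 0.08929+0.000j S between n2,n1
  Y(C3) = 0.000+0.07508j S between n2,n0
  Y(R4) = 0.0004566+0.000j S between n2,n1
  I1: injects 0.188 A into n1 (from n2)
  Y(R5) = 0.002427+0.000j S between n0,n1
  V1: constraint V(n0)−V(n2) = 4.75
Assemble and solve the 3×3 MNA system:
  V(n1)=-2.635+0.008741j  V(n2)=-4.750+0.000j
  i(V1)=-0.9216-0.7890j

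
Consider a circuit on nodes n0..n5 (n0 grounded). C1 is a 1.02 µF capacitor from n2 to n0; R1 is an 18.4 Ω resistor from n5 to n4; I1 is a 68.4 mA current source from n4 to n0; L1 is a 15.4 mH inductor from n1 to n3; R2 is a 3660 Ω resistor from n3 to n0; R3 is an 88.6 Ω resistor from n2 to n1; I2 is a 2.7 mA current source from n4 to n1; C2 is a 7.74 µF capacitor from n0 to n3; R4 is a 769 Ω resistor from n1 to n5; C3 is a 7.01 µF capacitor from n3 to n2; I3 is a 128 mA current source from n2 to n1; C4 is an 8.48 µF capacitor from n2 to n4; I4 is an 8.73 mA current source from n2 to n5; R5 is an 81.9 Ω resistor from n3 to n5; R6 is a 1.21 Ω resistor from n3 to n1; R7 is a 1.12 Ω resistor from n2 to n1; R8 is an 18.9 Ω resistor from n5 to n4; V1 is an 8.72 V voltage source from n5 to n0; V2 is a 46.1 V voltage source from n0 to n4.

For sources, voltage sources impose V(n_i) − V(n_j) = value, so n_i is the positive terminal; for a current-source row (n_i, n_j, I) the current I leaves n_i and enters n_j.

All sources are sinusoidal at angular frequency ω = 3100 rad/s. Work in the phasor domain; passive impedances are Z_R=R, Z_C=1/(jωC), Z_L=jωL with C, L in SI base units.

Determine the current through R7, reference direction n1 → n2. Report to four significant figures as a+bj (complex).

0.3956+0.5635j A

Element admittances at ω=3100 rad/s:
  Y(C1) = 0.000+0.003162j S between n2,n0
  Y(R1) = 0.05435+0.000j S between n5,n4
  I1: injects 0.0684 A into n0 (from n4)
  Y(L1) = 0.000-0.02095j S between n1,n3
  Y(R2) = 0.0002732+0.000j S between n3,n0
  Y(R3) = 0.01129+0.000j S between n2,n1
  I2: injects 0.0027 A into n1 (from n4)
  Y(C2) = 0.000+0.02399j S between n0,n3
  Y(R4) = 0.001300+0.000j S between n1,n5
  Y(C3) = 0.000+0.02173j S between n3,n2
  I3: injects 0.128 A into n1 (from n2)
  Y(C4) = 0.000+0.02629j S between n2,n4
  I4: injects 0.00873 A into n5 (from n2)
  Y(R5) = 0.01221+0.000j S between n3,n5
  Y(R6) = 0.8264+0.000j S between n3,n1
  Y(R7) = 0.8929+0.000j S between n2,n1
  Y(R8) = 0.05291+0.000j S between n5,n4
  V1: constraint V(n5)−V(n0) = 8.72
  V2: constraint V(n0)−V(n4) = 46.1
Assemble and solve the 7×7 MNA system:
  V(n1)=-20.81-7.358j  V(n2)=-21.26-7.989j  V(n3)=-20.55-6.672j  V(n4)=-46.10+0.000j  V(n5)=8.720+0.000j
  i(V1)=-6.267-0.09104j  i(V2)=-6.019-0.6531j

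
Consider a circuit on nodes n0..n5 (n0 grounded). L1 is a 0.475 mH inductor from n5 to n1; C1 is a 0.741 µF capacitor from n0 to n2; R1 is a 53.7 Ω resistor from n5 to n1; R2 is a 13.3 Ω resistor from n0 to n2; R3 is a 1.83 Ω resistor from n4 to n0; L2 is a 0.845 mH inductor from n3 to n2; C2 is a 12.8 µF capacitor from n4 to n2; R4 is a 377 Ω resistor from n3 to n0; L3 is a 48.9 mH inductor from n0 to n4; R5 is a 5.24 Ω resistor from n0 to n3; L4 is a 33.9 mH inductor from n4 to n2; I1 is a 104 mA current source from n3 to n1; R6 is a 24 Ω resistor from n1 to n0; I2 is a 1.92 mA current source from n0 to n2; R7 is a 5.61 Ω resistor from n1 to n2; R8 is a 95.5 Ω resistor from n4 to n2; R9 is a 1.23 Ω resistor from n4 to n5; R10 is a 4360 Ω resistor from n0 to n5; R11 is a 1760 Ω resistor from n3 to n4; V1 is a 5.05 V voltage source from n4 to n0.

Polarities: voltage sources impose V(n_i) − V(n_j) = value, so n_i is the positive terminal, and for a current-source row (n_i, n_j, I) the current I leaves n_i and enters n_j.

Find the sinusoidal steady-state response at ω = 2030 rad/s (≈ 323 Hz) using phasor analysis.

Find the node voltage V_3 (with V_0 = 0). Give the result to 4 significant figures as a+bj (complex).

1.476-0.4477j V

MNA unknowns: 5 node voltages V₁..V_5 plus 1 source current (V1)
L1: Y=0.000-1.037j on G[5,1]
C1: Y=0.000+0.001504j on G[0,2]
R1: Y=0.01862+0.000j on G[5,1]
R2: Y=0.07519+0.000j on G[0,2]
R3: Y=0.5464+0.000j on G[4,0]
L2: Y=0.000-0.5830j on G[3,2]
C2: Y=0.000+0.02598j on G[4,2]
R4: Y=0.002653+0.000j on G[3,0]
L3: Y=0.000-0.01007j on G[0,4]
R5: Y=0.1908+0.000j on G[0,3]
L4: Y=0.000-0.01453j on G[4,2]
I1: z[3]−=0.104, z[1]+=0.104
R6: Y=0.04167+0.000j on G[1,0]
I2: z[0]−=0.00192, z[2]+=0.00192
R7: Y=0.1783+0.000j on G[1,2]
R8: Y=0.01047+0.000j on G[4,2]
R9: Y=0.8130+0.000j on G[4,5]
R10: Y=0.0002294+0.000j on G[0,5]
R11: Y=0.0005682+0.000j on G[3,4]
V1: row V4−V0=5.05, i_V1 at 4,0
solve → V1=4.256-0.3724j, V2=1.625+0.2170j, V3=1.476-0.4477j, V4=5.050+0.000j, V5=4.382+0.1483j
aux → i_V1=-3.343+0.1342j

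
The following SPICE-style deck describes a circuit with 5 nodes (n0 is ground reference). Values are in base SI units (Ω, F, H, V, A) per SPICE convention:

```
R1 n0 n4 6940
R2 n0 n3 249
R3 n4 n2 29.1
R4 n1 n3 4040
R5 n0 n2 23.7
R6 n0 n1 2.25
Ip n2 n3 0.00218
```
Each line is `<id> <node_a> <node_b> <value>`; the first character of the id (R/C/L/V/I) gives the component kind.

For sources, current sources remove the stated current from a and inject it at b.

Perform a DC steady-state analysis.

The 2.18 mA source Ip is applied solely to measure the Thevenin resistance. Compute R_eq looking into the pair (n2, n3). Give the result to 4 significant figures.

Apply KCL at each of the 4 non-ground nodes and solve the resulting linear system.
Node n1: branches {R4, R6} → V_1 = 0.0002846
Node n2: branches {R3, R5, Ip} → V_2 = -0.05149
Node n3: branches {R2, R4, Ip} → V_3 = 0.5113
Node n4: branches {R1, R3} → V_4 = -0.05128

R_eq = 258.2 Ω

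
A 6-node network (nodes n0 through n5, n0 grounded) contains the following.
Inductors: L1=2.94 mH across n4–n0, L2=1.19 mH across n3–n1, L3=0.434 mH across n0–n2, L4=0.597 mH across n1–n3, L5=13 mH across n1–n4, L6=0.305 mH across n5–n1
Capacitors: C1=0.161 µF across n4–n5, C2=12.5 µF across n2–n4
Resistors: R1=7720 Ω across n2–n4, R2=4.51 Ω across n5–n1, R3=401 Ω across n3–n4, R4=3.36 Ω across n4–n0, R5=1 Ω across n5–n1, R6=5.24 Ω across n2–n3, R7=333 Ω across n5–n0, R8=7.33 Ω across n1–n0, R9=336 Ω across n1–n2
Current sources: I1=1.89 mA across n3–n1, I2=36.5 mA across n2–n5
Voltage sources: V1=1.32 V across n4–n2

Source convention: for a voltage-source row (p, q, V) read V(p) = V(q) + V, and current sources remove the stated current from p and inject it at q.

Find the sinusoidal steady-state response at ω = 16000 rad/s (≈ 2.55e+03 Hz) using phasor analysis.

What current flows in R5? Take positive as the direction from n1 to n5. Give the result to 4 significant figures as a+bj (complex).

-0.03067-0.006575j A

Apply KCL at each of the 5 non-ground nodes and solve the resulting linear system.
Node n1: branches {R2, L2, R5, L4, L5, I1, L6, R8, R9} → V_1 = -0.3711+0.05962j
Node n2: branches {R1, L3, C2, R6, I2, R9, V1} → V_2 = -0.9044-0.4359j
Node n3: branches {R3, L2, L4, R6, I1} → V_3 = -0.4452-0.4961j
Node n4: branches {L1, C1, R1, R3, R4, C2, L5, V1} → V_4 = 0.4156-0.4359j
Node n5: branches {C1, R2, R5, R7, L6, I2} → V_5 = -0.3405+0.06620j
Source currents: i(V1)=-0.1157-0.1237j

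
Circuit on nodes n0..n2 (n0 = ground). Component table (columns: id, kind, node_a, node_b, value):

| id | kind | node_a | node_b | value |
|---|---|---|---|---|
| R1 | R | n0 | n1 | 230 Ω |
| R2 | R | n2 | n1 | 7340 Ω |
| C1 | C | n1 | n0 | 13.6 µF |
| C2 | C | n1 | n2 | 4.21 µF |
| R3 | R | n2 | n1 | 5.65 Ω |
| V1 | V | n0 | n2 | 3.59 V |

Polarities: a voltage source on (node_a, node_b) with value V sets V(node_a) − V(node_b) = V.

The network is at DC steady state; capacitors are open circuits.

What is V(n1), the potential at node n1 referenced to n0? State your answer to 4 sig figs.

Element admittances at DC:
  Y(R1) = 0.004348 S between n0,n1
  Y(R2) = 0.0001362 S between n2,n1
  Y(C1) = 0.000 S between n1,n0
  Y(C2) = 0.000 S between n1,n2
  Y(R3) = 0.1770 S between n2,n1
  V1: constraint V(n0)−V(n2) = 3.59
Assemble and solve the 3×3 MNA system:
  V(n1)=-3.504  V(n2)=-3.590
  i(V1)=-0.01523

-3.504 V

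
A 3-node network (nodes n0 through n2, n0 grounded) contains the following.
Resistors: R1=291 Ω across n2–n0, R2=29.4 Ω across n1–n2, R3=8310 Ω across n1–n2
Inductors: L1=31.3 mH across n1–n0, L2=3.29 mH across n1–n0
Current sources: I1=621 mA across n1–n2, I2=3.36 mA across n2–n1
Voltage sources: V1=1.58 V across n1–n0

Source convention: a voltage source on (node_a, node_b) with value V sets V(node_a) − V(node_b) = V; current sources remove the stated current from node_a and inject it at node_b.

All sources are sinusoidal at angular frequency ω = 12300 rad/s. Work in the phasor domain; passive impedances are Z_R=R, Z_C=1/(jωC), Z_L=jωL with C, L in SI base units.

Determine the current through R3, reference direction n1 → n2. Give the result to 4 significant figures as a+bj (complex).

-0.001961+0.000j A

Element admittances at ω=12300 rad/s:
  Y(R1) = 0.003436+0.000j S between n2,n0
  Y(L1) = 0.000-0.002597j S between n1,n0
  I1: injects 0.621 A into n2 (from n1)
  Y(R2) = 0.03401+0.000j S between n1,n2
  I2: injects 0.00336 A into n1 (from n2)
  Y(R3) = 0.0001203+0.000j S between n1,n2
  Y(L2) = 0.000-0.02471j S between n1,n0
  V1: constraint V(n1)−V(n0) = 1.58
Assemble and solve the 3×3 MNA system:
  V(n1)=1.580+0.000j  V(n2)=17.88+0.000j
  i(V1)=-0.06143+0.04315j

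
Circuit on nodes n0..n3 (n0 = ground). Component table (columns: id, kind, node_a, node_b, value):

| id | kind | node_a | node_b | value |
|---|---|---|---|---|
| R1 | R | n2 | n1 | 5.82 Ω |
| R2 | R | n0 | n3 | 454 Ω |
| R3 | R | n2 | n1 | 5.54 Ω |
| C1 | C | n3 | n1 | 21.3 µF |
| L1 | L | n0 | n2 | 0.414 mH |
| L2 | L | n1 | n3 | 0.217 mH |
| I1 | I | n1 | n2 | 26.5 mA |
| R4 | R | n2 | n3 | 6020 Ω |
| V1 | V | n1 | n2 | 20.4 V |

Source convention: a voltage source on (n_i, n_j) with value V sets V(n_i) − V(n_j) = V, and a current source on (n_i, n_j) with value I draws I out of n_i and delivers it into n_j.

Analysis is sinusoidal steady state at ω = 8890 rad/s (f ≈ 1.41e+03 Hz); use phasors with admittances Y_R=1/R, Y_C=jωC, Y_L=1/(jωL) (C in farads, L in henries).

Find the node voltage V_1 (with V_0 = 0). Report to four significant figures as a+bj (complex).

MNA unknowns: 3 node voltages V₁..V_3 plus 1 source current (V1)
R1: Y=0.1718+0.000j on G[2,1]
R2: Y=0.002203+0.000j on G[0,3]
R3: Y=0.1805+0.000j on G[2,1]
C1: Y=0.000+0.1894j on G[3,1]
L1: Y=0.000-0.2717j on G[0,2]
L2: Y=0.000-0.5184j on G[1,3]
I1: z[1]−=0.0265, z[2]+=0.0265
R4: Y=0.0001661+0.000j on G[2,3]
V1: row V1−V2=20.4, i_V1 at 1,2
solve → V1=20.40-0.1653j, V2=-0.002531-0.1653j, V3=20.40-0.3122j
aux → i_V1=-7.262+0.0007120j

20.40-0.1653j V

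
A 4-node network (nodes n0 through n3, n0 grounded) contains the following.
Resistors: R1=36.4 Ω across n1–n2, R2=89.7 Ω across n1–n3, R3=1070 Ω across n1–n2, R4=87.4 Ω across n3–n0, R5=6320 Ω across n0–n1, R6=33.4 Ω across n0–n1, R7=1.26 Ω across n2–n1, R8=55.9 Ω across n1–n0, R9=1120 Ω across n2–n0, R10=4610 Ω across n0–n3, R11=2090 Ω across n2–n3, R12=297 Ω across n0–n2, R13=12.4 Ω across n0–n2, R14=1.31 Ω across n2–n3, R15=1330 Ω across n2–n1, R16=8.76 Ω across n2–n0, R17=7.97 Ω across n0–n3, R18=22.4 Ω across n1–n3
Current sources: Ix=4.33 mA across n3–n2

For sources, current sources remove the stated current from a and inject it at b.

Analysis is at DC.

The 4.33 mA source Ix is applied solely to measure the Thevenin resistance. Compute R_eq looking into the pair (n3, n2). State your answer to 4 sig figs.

R_eq = 1.109 Ω

MNA unknowns: 3 node voltages V₁..V_3
R1: Y=0.02747 on G[1,2]
R2: Y=0.01115 on G[1,3]
R3: Y=0.0009346 on G[1,2]
R4: Y=0.01144 on G[3,0]
R5: Y=0.0001582 on G[0,1]
R6: Y=0.02994 on G[0,1]
R7: Y=0.7937 on G[2,1]
R8: Y=0.01789 on G[1,0]
R9: Y=0.0008929 on G[2,0]
R10: Y=0.0002169 on G[0,3]
R11: Y=0.0004785 on G[2,3]
R12: Y=0.003367 on G[0,2]
R13: Y=0.08065 on G[0,2]
R14: Y=0.7634 on G[2,3]
R15: Y=0.0007519 on G[2,1]
R16: Y=0.1142 on G[2,0]
R17: Y=0.1255 on G[0,3]
R18: Y=0.04464 on G[1,3]
Ix: z[3]−=0.00433, z[2]+=0.00433
solve → V1=0.001381, V2=0.001761, V3=-0.003039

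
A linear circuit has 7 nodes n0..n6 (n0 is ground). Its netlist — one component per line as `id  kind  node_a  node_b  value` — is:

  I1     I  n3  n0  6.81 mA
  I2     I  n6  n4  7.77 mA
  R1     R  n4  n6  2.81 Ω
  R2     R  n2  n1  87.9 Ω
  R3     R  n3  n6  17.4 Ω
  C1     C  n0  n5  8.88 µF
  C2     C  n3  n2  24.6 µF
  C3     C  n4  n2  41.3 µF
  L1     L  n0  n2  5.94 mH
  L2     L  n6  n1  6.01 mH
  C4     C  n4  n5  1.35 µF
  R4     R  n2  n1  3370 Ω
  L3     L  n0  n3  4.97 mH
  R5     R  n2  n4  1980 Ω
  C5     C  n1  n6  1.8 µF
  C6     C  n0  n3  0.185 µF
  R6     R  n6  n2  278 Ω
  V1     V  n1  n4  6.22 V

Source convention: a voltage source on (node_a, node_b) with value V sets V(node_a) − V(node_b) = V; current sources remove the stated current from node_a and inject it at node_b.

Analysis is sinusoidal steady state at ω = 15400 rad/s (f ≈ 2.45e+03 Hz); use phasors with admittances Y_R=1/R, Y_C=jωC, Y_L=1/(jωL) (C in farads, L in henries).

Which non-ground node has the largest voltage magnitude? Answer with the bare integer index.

Element admittances at ω=15400 rad/s:
  I1: injects 0.00681 A into n0 (from n3)
  I2: injects 0.00777 A into n4 (from n6)
  Y(R1) = 0.3559+0.000j S between n4,n6
  Y(R2) = 0.01138+0.000j S between n2,n1
  Y(R3) = 0.05747+0.000j S between n3,n6
  Y(C1) = 0.000+0.1368j S between n0,n5
  Y(C2) = 0.000+0.3788j S between n3,n2
  Y(C3) = 0.000+0.6360j S between n4,n2
  Y(L1) = 0.000-0.01093j S between n0,n2
  Y(L2) = 0.000-0.01080j S between n6,n1
  Y(C4) = 0.000+0.02079j S between n4,n5
  Y(R4) = 0.0002967+0.000j S between n2,n1
  Y(L3) = 0.000-0.01307j S between n0,n3
  Y(R5) = 0.0005051+0.000j S between n2,n4
  Y(C5) = 0.000+0.02772j S between n1,n6
  Y(C6) = 0.000+0.002849j S between n0,n3
  Y(R6) = 0.003597+0.000j S between n6,n2
  V1: constraint V(n1)−V(n4) = 6.22
Assemble and solve the 7×7 MNA system:
  V(n1)=5.860-1.212j  V(n2)=-0.3316-1.353j  V(n3)=-0.2818-1.360j  V(n4)=-0.3604-1.212j  V(n5)=-0.04756-0.1599j  V(n6)=-0.3586-0.9810j
  i(V1)=-0.07617-0.1068j

1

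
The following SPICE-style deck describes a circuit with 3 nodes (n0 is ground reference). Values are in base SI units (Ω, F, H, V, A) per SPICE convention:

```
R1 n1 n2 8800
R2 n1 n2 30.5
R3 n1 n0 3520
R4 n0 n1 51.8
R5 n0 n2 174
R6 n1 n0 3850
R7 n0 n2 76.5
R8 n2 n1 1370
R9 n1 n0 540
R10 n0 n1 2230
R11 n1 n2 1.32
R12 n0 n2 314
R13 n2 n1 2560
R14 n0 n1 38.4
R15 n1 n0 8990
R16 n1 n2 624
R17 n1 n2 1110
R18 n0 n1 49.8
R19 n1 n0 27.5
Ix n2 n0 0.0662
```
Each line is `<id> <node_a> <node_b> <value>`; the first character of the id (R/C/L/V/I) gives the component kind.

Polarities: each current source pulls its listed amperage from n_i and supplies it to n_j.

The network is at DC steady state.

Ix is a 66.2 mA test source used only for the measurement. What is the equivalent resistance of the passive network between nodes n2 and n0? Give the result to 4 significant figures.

R_eq = 8.730 Ω

Element admittances at DC:
  Y(R1) = 0.0001136 S between n1,n2
  Y(R2) = 0.03279 S between n1,n2
  Y(R3) = 0.0002841 S between n1,n0
  Y(R4) = 0.01931 S between n0,n1
  Y(R5) = 0.005747 S between n0,n2
  Y(R6) = 0.0002597 S between n1,n0
  Y(R7) = 0.01307 S between n0,n2
  Y(R8) = 0.0007299 S between n2,n1
  Y(R9) = 0.001852 S between n1,n0
  Y(R10) = 0.0004484 S between n0,n1
  Y(R11) = 0.7576 S between n1,n2
  Y(R12) = 0.003185 S between n0,n2
  Y(R13) = 0.0003906 S between n2,n1
  Y(R14) = 0.02604 S between n0,n1
  Y(R15) = 0.0001112 S between n1,n0
  Y(R16) = 0.001603 S between n1,n2
  Y(R17) = 0.0009009 S between n1,n2
  Y(R18) = 0.02008 S between n0,n1
  Y(R19) = 0.03636 S between n1,n0
  Ix: injects 0.0662 A into n0 (from n2)
Assemble and solve the 2×2 MNA system:
  V(n1)=-0.5106  V(n2)=-0.5779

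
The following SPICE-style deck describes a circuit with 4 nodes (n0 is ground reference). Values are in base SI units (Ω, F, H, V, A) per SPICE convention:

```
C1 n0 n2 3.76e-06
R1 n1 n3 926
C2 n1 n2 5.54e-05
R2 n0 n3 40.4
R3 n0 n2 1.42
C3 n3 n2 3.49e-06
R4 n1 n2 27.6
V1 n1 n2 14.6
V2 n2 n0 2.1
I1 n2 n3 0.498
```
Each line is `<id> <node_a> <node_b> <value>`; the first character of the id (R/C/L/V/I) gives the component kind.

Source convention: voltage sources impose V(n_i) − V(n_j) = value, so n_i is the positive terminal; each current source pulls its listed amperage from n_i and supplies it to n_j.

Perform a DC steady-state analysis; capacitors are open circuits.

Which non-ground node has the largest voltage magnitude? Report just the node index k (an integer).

Element admittances at DC:
  Y(C1) = 0.000 S between n0,n2
  Y(R1) = 0.001080 S between n1,n3
  Y(C2) = 0.000 S between n1,n2
  Y(R2) = 0.02475 S between n0,n3
  Y(R3) = 0.7042 S between n0,n2
  Y(C3) = 0.000 S between n3,n2
  Y(R4) = 0.03623 S between n1,n2
  V1: constraint V(n1)−V(n2) = 14.6
  V2: constraint V(n2)−V(n0) = 2.1
  I1: injects 0.498 A into n3 (from n2)
Assemble and solve the 5×5 MNA system:
  V(n1)=16.70  V(n2)=2.100  V(n3)=19.98
  i(V1)=-0.5254  i(V2)=-1.973

3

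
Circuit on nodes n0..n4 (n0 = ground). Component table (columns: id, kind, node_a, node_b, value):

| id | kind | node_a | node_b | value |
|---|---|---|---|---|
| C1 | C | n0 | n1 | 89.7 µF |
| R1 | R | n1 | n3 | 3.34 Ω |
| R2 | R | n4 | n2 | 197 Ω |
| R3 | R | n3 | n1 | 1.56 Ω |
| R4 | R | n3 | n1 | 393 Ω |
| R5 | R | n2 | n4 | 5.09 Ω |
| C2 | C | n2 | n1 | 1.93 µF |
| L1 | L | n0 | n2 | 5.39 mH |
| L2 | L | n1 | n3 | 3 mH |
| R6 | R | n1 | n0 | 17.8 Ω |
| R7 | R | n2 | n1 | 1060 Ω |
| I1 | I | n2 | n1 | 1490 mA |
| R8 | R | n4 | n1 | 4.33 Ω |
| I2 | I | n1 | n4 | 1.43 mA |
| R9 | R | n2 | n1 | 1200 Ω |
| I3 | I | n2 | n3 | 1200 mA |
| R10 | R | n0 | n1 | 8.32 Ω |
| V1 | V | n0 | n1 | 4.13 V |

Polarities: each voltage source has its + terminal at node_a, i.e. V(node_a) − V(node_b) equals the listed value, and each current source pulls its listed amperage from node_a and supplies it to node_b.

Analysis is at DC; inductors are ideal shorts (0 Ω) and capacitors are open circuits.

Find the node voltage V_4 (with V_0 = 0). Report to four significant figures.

MNA unknowns: 4 node voltages V₁..V_4 plus 3 source currents (L1, L2, V1)
C1: Y=0.000 on G[0,1]
R1: Y=0.2994 on G[1,3]
R2: Y=0.005076 on G[4,2]
R3: Y=0.6410 on G[3,1]
R4: Y=0.002545 on G[3,1]
R5: Y=0.1965 on G[2,4]
C2: Y=0.000 on G[2,1]
L1: row V0−V2=0, i_L1 at 0,2
L2: row V1−V3=0, i_L2 at 1,3
R6: Y=0.05618 on G[1,0]
R7: Y=0.0009434 on G[2,1]
I1: z[2]−=1.49, z[1]+=1.49
R8: Y=0.2309 on G[4,1]
I2: z[1]−=0.00143, z[4]+=0.00143
R9: Y=0.0008333 on G[2,1]
I3: z[2]−=1.2, z[3]+=1.2
R10: Y=0.1202 on G[0,1]
V1: row V0−V1=4.13, i_V1 at 0,1
solve → V1=-4.130, V2=0.000, V3=-4.130, V4=-2.202
aux → i_L1=3.141, i_L2=-1.200, i_V1=-3.870

-2.202 V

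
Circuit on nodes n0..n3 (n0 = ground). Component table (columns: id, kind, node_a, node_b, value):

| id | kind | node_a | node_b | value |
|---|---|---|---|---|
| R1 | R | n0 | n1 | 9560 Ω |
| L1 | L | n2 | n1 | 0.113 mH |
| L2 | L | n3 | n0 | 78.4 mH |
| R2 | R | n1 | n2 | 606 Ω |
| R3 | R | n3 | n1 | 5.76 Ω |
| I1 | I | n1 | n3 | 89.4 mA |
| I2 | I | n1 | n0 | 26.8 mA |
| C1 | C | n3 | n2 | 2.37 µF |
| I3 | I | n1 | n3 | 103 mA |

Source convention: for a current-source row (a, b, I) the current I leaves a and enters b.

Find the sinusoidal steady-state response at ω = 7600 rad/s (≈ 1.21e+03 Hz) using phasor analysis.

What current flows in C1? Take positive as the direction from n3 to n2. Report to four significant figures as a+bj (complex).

0.002576+0.02280j A

Apply KCL at each of the 3 non-ground nodes and solve the resulting linear system.
Node n1: branches {R1, L1, R2, R3, I1, I2, I3} → V_1 = -2.224-15.69j
Node n2: branches {L1, R2, C1} → V_2 = -2.244-15.69j
Node n3: branches {L2, R3, I1, C1, I3} → V_3 = -0.9778-15.83j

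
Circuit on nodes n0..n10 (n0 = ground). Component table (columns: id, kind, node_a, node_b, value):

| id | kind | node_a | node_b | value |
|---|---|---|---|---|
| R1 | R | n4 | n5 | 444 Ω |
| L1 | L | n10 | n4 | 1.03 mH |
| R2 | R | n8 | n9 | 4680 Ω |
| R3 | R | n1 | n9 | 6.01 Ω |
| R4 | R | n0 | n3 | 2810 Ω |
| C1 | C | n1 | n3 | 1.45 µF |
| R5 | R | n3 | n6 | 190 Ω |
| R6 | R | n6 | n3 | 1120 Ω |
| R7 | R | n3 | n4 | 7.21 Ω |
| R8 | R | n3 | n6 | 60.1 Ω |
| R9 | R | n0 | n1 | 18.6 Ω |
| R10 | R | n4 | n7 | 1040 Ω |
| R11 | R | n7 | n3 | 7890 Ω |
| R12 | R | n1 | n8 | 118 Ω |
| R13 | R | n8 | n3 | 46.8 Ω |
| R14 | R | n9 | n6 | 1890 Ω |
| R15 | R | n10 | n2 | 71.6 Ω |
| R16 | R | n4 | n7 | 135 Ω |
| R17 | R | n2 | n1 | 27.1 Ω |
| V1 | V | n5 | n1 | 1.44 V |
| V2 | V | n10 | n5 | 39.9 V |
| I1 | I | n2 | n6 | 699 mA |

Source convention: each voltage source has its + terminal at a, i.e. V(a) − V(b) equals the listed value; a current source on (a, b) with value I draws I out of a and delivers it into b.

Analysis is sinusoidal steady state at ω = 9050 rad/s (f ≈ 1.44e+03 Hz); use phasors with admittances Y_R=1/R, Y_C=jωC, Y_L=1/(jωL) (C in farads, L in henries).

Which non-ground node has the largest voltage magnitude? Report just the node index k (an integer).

MNA unknowns: 10 node voltages V₁..V_10 plus 2 source currents (V1, V2)
R1: Y=0.002252+0.000j on G[4,5]
L1: Y=0.000-0.1073j on G[10,4]
R2: Y=0.0002137+0.000j on G[8,9]
R3: Y=0.1664+0.000j on G[1,9]
R4: Y=0.0003559+0.000j on G[0,3]
C1: Y=0.000+0.01312j on G[1,3]
R5: Y=0.005263+0.000j on G[3,6]
R6: Y=0.0008929+0.000j on G[6,3]
R7: Y=0.1387+0.000j on G[3,4]
R8: Y=0.01664+0.000j on G[3,6]
R9: Y=0.05376+0.000j on G[0,1]
R10: Y=0.0009615+0.000j on G[4,7]
R11: Y=0.0001267+0.000j on G[7,3]
R12: Y=0.008475+0.000j on G[1,8]
R13: Y=0.02137+0.000j on G[8,3]
R14: Y=0.0005291+0.000j on G[9,6]
R15: Y=0.01397+0.000j on G[10,2]
R16: Y=0.007407+0.000j on G[4,7]
R17: Y=0.03690+0.000j on G[2,1]
V1: row V5−V1=1.44, i_V1 at 5,1
V2: row V10−V5=39.9, i_V2 at 10,5
I1: z[2]−=0.699, z[6]+=0.699
solve → V1=-0.3249+0.01776j, V2=-2.716+0.01776j, V3=49.08-2.683j, V4=46.92+1.850j, V5=1.115+0.01776j, V6=77.93-2.622j, V7=46.95+1.783j, V8=34.80-1.902j, V9=-0.03221+0.006947j, V10=41.02+0.01776j
aux → i_V1=-0.3110-0.6293j, i_V2=-0.4142-0.6334j

6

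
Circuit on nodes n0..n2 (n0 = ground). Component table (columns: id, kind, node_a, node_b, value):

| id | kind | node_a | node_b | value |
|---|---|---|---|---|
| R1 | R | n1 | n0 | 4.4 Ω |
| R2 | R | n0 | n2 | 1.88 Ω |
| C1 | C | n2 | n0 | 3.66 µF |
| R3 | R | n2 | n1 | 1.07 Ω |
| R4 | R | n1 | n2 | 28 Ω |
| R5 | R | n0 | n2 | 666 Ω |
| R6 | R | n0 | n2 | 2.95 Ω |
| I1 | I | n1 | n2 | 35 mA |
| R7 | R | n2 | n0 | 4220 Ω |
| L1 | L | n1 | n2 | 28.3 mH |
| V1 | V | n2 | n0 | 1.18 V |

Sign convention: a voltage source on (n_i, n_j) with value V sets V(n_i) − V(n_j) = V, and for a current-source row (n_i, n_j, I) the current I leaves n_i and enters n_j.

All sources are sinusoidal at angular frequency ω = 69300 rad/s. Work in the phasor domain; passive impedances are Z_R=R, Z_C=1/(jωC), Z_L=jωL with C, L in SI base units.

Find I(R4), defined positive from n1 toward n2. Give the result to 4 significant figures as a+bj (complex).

-0.009042-3.850e-06j A

Element admittances at ω=69300 rad/s:
  Y(R1) = 0.2273+0.000j S between n1,n0
  Y(R2) = 0.5319+0.000j S between n0,n2
  Y(C1) = 0.000+0.2536j S between n2,n0
  Y(R3) = 0.9346+0.000j S between n2,n1
  Y(R4) = 0.03571+0.000j S between n1,n2
  Y(R5) = 0.001502+0.000j S between n0,n2
  Y(R6) = 0.3390+0.000j S between n0,n2
  I1: injects 0.035 A into n2 (from n1)
  Y(R7) = 0.0002370+0.000j S between n2,n0
  Y(L1) = 0.000-0.0005099j S between n1,n2
  V1: constraint V(n2)−V(n0) = 1.18
Assemble and solve the 3×3 MNA system:
  V(n1)=0.9268-0.0001078j  V(n2)=1.180+0.000j
  i(V1)=-1.240-0.2993j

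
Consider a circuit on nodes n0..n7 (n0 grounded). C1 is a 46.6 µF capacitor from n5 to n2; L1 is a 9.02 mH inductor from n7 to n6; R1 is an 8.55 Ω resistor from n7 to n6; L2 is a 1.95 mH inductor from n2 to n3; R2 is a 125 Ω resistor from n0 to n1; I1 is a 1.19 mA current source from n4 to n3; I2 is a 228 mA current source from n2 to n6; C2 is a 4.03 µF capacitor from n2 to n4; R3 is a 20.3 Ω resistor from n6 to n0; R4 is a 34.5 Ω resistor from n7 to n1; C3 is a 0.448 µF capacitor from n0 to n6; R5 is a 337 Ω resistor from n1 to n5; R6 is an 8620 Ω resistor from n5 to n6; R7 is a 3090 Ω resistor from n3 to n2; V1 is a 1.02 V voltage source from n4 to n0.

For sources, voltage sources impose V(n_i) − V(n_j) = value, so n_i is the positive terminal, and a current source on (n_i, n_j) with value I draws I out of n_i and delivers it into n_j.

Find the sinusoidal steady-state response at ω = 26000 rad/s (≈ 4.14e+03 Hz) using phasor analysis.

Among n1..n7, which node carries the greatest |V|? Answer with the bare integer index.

Element admittances at ω=26000 rad/s:
  Y(C1) = 0.000+1.212j S between n5,n2
  Y(L1) = 0.000-0.004264j S between n7,n6
  Y(R1) = 0.1170+0.000j S between n7,n6
  Y(L2) = 0.000-0.01972j S between n2,n3
  Y(R2) = 0.008000+0.000j S between n0,n1
  I1: injects 0.00119 A into n3 (from n4)
  I2: injects 0.228 A into n6 (from n2)
  Y(C2) = 0.000+0.1048j S between n2,n4
  Y(R3) = 0.04926+0.000j S between n6,n0
  Y(R4) = 0.02899+0.000j S between n7,n1
  Y(C3) = 0.000+0.01165j S between n0,n6
  Y(R5) = 0.002967+0.000j S between n1,n5
  Y(R6) = 0.0001160+0.000j S between n5,n6
  Y(R7) = 0.0003236+0.000j S between n3,n2
  V1: constraint V(n4)−V(n0) = 1.02
Assemble and solve the 8×8 MNA system:
  V(n1)=2.729-0.3117j  V(n2)=0.9484+2.111j  V(n3)=0.9494+2.171j  V(n4)=1.020+0.000j  V(n5)=0.9422+2.106j  V(n6)=3.900-0.7194j  V(n7)=3.666-0.6453j
  i(V1)=-0.2224-0.007502j

6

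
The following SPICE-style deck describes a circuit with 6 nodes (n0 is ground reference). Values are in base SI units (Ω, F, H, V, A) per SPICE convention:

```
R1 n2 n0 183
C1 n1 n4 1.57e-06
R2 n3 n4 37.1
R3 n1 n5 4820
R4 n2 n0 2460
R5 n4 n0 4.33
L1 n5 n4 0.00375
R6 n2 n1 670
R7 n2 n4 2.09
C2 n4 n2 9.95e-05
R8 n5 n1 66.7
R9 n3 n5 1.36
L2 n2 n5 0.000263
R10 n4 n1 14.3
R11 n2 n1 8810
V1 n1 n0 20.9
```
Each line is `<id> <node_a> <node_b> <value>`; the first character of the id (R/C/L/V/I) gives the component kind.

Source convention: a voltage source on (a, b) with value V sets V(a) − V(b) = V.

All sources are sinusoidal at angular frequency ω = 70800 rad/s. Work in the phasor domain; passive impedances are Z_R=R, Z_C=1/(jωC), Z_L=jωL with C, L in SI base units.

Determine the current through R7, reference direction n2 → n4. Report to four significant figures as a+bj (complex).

MNA unknowns: 5 node voltages V₁..V_5 plus 1 source current (V1)
R1: Y=0.005464+0.000j on G[2,0]
C1: Y=0.000+0.1112j on G[1,4]
R2: Y=0.02695+0.000j on G[3,4]
R3: Y=0.0002075+0.000j on G[1,5]
R4: Y=0.0004065+0.000j on G[2,0]
R5: Y=0.2309+0.000j on G[4,0]
L1: Y=0.000-0.003766j on G[5,4]
R6: Y=0.001493+0.000j on G[2,1]
R7: Y=0.4785+0.000j on G[2,4]
C2: Y=0.000+7.045j on G[4,2]
R8: Y=0.01499+0.000j on G[5,1]
R9: Y=0.7353+0.000j on G[3,5]
L2: Y=0.000-0.05370j on G[2,5]
R10: Y=0.06993+0.000j on G[4,1]
R11: Y=0.0001135+0.000j on G[2,1]
V1: row V1−V0=20.9, i_V1 at 1,0
solve → V1=20.90+0.000j, V2=7.062+4.647j, V3=9.520+6.427j, V4=7.086+4.660j, V5=9.610+6.492j
aux → i_V1=-1.678-1.104j

-0.01123-0.006186j A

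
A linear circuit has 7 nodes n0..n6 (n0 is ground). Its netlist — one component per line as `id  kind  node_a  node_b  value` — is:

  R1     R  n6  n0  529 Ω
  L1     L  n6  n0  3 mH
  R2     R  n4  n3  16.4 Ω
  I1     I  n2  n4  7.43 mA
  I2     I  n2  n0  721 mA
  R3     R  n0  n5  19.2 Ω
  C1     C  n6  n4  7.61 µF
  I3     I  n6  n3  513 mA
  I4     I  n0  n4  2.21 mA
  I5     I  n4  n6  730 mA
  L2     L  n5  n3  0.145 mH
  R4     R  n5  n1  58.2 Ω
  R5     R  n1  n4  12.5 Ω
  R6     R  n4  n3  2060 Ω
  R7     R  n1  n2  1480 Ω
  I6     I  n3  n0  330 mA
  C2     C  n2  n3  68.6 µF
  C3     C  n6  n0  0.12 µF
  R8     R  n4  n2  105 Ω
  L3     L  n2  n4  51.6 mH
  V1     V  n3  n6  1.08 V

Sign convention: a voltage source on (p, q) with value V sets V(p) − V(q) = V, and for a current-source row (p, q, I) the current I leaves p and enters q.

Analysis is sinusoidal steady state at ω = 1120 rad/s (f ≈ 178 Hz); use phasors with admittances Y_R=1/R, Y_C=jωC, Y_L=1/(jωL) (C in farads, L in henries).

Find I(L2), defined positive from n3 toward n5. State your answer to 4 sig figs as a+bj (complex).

0.1034-0.2019j A

Element admittances at ω=1120 rad/s:
  Y(R1) = 0.001890+0.000j S between n6,n0
  Y(L1) = 0.000-0.2976j S between n6,n0
  Y(R2) = 0.06098+0.000j S between n4,n3
  I1: injects 0.00743 A into n4 (from n2)
  I2: injects 0.721 A into n0 (from n2)
  Y(R3) = 0.05208+0.000j S between n0,n5
  Y(C1) = 0.000+0.008523j S between n6,n4
  I3: injects 0.513 A into n3 (from n6)
  I4: injects 0.00221 A into n4 (from n0)
  I5: injects 0.73 A into n6 (from n4)
  Y(L2) = 0.000-6.158j S between n5,n3
  Y(R4) = 0.01718+0.000j S between n5,n1
  Y(R5) = 0.08000+0.000j S between n1,n4
  Y(R6) = 0.0004854+0.000j S between n4,n3
  Y(R7) = 0.0006757+0.000j S between n1,n2
  I6: injects 0.33 A into n0 (from n3)
  Y(C2) = 0.000+0.07683j S between n2,n3
  Y(C3) = 0.000+0.0001344j S between n6,n0
  Y(R8) = 0.009524+0.000j S between n4,n2
  Y(L3) = 0.000-0.01730j S between n2,n4
  V1: constraint V(n3)−V(n6) = 1.08
Assemble and solve the 7×7 MNA system:
  V(n1)=-4.437-2.791j  V(n2)=0.08478+9.340j  V(n3)=0.4257-3.590j  V(n4)=-5.512-2.718j  V(n5)=0.3929-3.607j  V(n6)=-0.6543-3.590j
  i(V1)=-1.279+0.2293j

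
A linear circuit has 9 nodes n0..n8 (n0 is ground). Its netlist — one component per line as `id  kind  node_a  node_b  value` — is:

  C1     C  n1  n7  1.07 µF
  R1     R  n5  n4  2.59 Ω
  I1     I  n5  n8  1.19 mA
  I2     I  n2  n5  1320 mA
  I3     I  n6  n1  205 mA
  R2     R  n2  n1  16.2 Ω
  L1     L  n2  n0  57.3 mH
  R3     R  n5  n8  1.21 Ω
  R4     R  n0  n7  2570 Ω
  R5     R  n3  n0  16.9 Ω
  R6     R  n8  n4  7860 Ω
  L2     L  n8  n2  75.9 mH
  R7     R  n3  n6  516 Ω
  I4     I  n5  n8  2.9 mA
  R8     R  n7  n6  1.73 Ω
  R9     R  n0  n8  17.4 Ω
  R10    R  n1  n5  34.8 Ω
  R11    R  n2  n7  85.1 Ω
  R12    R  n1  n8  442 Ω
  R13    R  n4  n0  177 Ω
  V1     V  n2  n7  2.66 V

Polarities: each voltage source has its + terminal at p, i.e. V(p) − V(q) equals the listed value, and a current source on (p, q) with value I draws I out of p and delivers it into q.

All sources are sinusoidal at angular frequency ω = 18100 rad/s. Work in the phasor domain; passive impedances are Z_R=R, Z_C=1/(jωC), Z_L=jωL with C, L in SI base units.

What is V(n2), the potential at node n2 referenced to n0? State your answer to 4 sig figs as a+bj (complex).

-56.78+1.454j V

Element admittances at ω=18100 rad/s:
  Y(C1) = 0.000+0.01937j S between n1,n7
  Y(R1) = 0.3861+0.000j S between n5,n4
  I1: injects 0.00119 A into n8 (from n5)
  I2: injects 1.32 A into n5 (from n2)
  I3: injects 0.205 A into n1 (from n6)
  Y(R2) = 0.06173+0.000j S between n2,n1
  Y(L1) = 0.000-0.0009642j S between n2,n0
  Y(R3) = 0.8264+0.000j S between n5,n8
  Y(R4) = 0.0003891+0.000j S between n0,n7
  Y(R5) = 0.05917+0.000j S between n3,n0
  Y(R6) = 0.0001272+0.000j S between n8,n4
  Y(L2) = 0.000-0.0007279j S between n8,n2
  Y(R7) = 0.001938+0.000j S between n3,n6
  I4: injects 0.0029 A into n8 (from n5)
  Y(R8) = 0.5780+0.000j S between n7,n6
  Y(R9) = 0.05747+0.000j S between n0,n8
  Y(R10) = 0.02874+0.000j S between n1,n5
  Y(R11) = 0.01175+0.000j S between n2,n7
  Y(R12) = 0.002262+0.000j S between n1,n8
  Y(R13) = 0.005650+0.000j S between n4,n0
  V1: constraint V(n2)−V(n7) = 2.66
Assemble and solve the 9×9 MNA system:
  V(n1)=-36.01-4.264j  V(n2)=-56.78+1.454j  V(n3)=-1.890+0.04596j  V(n4)=2.307-1.003j  V(n5)=2.341-1.017j  V(n6)=-59.60+1.449j  V(n7)=-59.44+1.454j  V(n8)=2.097-0.9112j
  i(V1)=-0.07198-0.4506j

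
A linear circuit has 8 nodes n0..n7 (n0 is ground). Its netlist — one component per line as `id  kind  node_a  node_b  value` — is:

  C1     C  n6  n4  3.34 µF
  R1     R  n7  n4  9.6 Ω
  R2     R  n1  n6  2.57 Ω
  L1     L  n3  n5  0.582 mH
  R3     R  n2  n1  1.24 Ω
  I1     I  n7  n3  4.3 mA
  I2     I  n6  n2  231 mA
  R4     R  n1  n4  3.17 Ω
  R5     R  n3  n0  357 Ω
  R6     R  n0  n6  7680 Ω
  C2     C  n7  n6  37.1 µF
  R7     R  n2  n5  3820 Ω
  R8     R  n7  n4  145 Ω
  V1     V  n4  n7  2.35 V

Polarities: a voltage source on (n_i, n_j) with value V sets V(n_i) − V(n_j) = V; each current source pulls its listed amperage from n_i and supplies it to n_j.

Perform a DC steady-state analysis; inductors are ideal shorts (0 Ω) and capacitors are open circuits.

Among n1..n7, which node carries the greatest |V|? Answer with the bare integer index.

MNA unknowns: 7 node voltages V₁..V_7 plus 2 source currents (L1, V1)
C1: Y=0.000 on G[6,4]
R1: Y=0.1042 on G[7,4]
R2: Y=0.3891 on G[1,6]
L1: row V3−V5=0, i_L1 at 3,5
R3: Y=0.8065 on G[2,1]
I1: z[7]−=0.0043, z[3]+=0.0043
I2: z[6]−=0.231, z[2]+=0.231
R4: Y=0.3155 on G[1,4]
R5: Y=0.002801 on G[3,0]
R6: Y=0.0001302 on G[0,6]
C2: Y=0.000 on G[7,6]
R7: Y=0.0002618 on G[2,5]
R8: Y=0.006897 on G[7,4]
V1: row V4−V7=2.35, i_V1 at 4,7
solve → V1=-10.62, V2=-10.33, V3=0.5211, V4=-10.63, V5=0.5211, V6=-11.21, V7=-12.98
aux → i_L1=0.002840, i_V1=-0.2567

7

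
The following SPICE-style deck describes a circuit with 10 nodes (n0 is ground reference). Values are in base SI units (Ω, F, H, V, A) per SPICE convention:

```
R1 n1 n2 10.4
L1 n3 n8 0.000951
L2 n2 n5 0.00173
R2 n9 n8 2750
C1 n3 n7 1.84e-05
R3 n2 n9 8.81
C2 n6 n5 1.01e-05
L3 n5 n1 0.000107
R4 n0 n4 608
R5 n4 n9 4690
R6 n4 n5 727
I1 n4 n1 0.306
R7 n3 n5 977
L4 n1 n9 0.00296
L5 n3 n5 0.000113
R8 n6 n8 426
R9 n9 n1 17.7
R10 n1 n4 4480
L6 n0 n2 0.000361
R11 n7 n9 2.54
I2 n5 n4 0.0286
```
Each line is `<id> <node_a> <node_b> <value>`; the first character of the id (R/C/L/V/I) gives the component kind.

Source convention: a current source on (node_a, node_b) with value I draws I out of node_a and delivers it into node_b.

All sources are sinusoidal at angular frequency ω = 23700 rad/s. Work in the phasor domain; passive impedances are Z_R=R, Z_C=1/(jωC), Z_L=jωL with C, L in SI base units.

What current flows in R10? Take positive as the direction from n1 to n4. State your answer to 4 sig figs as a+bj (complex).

Element admittances at ω=23700 rad/s:
  Y(R1) = 0.09615+0.000j S between n1,n2
  Y(L1) = 0.000-0.04437j S between n3,n8
  Y(L2) = 0.000-0.02439j S between n2,n5
  Y(R2) = 0.0003636+0.000j S between n9,n8
  Y(C1) = 0.000+0.4361j S between n3,n7
  Y(R3) = 0.1135+0.000j S between n2,n9
  Y(C2) = 0.000+0.2394j S between n6,n5
  Y(L3) = 0.000-0.3943j S between n5,n1
  Y(R4) = 0.001645+0.000j S between n0,n4
  Y(R5) = 0.0002132+0.000j S between n4,n9
  Y(R6) = 0.001376+0.000j S between n4,n5
  I1: injects 0.306 A into n1 (from n4)
  Y(R7) = 0.001024+0.000j S between n3,n5
  Y(L4) = 0.000-0.01425j S between n1,n9
  Y(L5) = 0.000-0.3734j S between n3,n5
  Y(R8) = 0.002347+0.000j S between n6,n8
  Y(R9) = 0.05650+0.000j S between n9,n1
  Y(R10) = 0.0002232+0.000j S between n1,n4
  Y(L6) = 0.000-0.1169j S between n0,n2
  Y(R11) = 0.3937+0.000j S between n7,n9
  I2: injects 0.0286 A into n4 (from n5)
Assemble and solve the 9×9 MNA system:
  V(n1)=0.8050+1.425j  V(n2)=0.007453+1.124j  V(n3)=0.5919+0.7981j  V(n4)=-79.89+0.5296j  V(n5)=0.6813+0.9437j  V(n6)=0.6799+0.9446j  V(n7)=0.6672+0.9234j  V(n8)=0.5827+0.8028j  V(n9)=0.5283+1.007j

0.01801+0.0001998j A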